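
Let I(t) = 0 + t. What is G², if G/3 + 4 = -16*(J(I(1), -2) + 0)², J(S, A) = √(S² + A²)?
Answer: 63504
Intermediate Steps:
I(t) = t
J(S, A) = √(A² + S²)
G = -252 (G = -12 + 3*(-16*(√((-2)² + 1²) + 0)²) = -12 + 3*(-16*(√(4 + 1) + 0)²) = -12 + 3*(-16*(√5 + 0)²) = -12 + 3*(-16*(√5)²) = -12 + 3*(-16*5) = -12 + 3*(-80) = -12 - 240 = -252)
G² = (-252)² = 63504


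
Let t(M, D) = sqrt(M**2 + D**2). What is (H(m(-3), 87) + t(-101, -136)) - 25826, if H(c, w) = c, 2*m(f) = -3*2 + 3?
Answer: -51655/2 + sqrt(28697) ≈ -25658.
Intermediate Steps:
t(M, D) = sqrt(D**2 + M**2)
m(f) = -3/2 (m(f) = (-3*2 + 3)/2 = (-6 + 3)/2 = (1/2)*(-3) = -3/2)
(H(m(-3), 87) + t(-101, -136)) - 25826 = (-3/2 + sqrt((-136)**2 + (-101)**2)) - 25826 = (-3/2 + sqrt(18496 + 10201)) - 25826 = (-3/2 + sqrt(28697)) - 25826 = -51655/2 + sqrt(28697)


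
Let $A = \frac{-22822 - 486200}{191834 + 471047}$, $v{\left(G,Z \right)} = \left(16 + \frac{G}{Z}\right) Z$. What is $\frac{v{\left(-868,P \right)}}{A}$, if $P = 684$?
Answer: $- \frac{3339594478}{254511} \approx -13122.0$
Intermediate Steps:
$v{\left(G,Z \right)} = Z \left(16 + \frac{G}{Z}\right)$
$A = - \frac{509022}{662881} \approx -0.76789$
$\frac{v{\left(-868,P \right)}}{A} = \frac{-868 + 16 \cdot 684}{- \frac{509022}{662881}} = \left(-868 + 10944\right) \left(- \frac{662881}{509022}\right) = 10076 \left(- \frac{662881}{509022}\right) = - \frac{3339594478}{254511}$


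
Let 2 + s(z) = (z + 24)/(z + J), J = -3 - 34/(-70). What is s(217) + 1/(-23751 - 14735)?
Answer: -253206901/288914402 ≈ -0.87641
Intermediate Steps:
J = -88/35 (J = -3 - 34*(-1)/70 = -3 - 1*(-17/35) = -3 + 17/35 = -88/35 ≈ -2.5143)
s(z) = -2 + (24 + z)/(-88/35 + z) (s(z) = -2 + (z + 24)/(z - 88/35) = -2 + (24 + z)/(-88/35 + z))
s(217) + 1/(-23751 - 14735) = (1016 - 35*217)/(-88 + 35*217) + 1/(-23751 - 14735) = (1016 - 7595)/(-88 + 7595) + 1/(-38486) = -6579/7507 - 1/38486 = -253206901/288914402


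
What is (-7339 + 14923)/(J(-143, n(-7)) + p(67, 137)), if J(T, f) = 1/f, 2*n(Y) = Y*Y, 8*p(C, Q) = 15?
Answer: 2972928/751 ≈ 3958.6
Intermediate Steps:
p(C, Q) = 15/8 (p(C, Q) = (⅛)*15 = 15/8)
n(Y) = Y²/2 (n(Y) = (Y*Y)/2 = Y²/2)
(-7339 + 14923)/(J(-143, n(-7)) + p(67, 137)) = (-7339 + 14923)/(1/((½)*(-7)²) + 15/8) = 7584/(1/((½)*49) + 15/8) = 7584/(1/(49/2) + 15/8) = 7584/(2/49 + 15/8) = 7584/(751/392) = 7584*(392/751) = 2972928/751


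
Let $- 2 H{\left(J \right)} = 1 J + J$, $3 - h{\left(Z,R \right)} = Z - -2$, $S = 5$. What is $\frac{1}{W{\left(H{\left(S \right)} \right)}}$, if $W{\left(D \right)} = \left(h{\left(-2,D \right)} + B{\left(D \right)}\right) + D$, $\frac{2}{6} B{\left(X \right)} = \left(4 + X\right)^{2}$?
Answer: $1$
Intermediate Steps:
$h{\left(Z,R \right)} = 1 - Z$ ($h{\left(Z,R \right)} = 3 - \left(Z - -2\right) = 3 - \left(Z + 2\right) = 3 - \left(2 + Z\right) = 1 - Z$)
$B{\left(X \right)} = 3 \left(4 + X\right)^{2}$
$H{\left(J \right)} = - J$ ($H{\left(J \right)} = - \frac{1 J + J}{2} = - \frac{J + J}{2} = - \frac{2 J}{2} = - J$)
$W{\left(D \right)} = 3 + D + 3 \left(4 + D\right)^{2}$ ($W{\left(D \right)} = \left(\left(1 - -2\right) + 3 \left(4 + D\right)^{2}\right) + D = \left(\left(1 + 2\right) + 3 \left(4 + D\right)^{2}\right) + D = \left(3 + 3 \left(4 + D\right)^{2}\right) + D = 3 + D + 3 \left(4 + D\right)^{2}$)
$\frac{1}{W{\left(H{\left(S \right)} \right)}} = \frac{1}{3 - 5 + 3 \left(4 - 5\right)^{2}} = \frac{1}{3 - 5 + 3 \left(-1\right)^{2}} = \frac{1}{3 - 5 + 3 \cdot 1} = \frac{1}{3 - 5 + 3} = 1^{-1} = 1$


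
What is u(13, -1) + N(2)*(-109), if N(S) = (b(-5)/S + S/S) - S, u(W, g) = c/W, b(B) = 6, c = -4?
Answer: -2838/13 ≈ -218.31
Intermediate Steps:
u(W, g) = -4/W
N(S) = 1 - S + 6/S (N(S) = (6/S + S/S) - S = (6/S + 1) - S = (1 + 6/S) - S = 1 - S + 6/S)
u(13, -1) + N(2)*(-109) = -4/13 + (1 - 1*2 + 6/2)*(-109) = -4*1/13 + (1 - 2 + 6*(1/2))*(-109) = -4/13 + (1 - 2 + 3)*(-109) = -4/13 + 2*(-109) = -4/13 - 218 = -2838/13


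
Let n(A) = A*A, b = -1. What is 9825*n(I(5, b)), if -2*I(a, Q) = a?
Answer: 245625/4 ≈ 61406.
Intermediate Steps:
I(a, Q) = -a/2
n(A) = A²
9825*n(I(5, b)) = 9825*(-½*5)² = 9825*(-5/2)² = 9825*(25/4) = 245625/4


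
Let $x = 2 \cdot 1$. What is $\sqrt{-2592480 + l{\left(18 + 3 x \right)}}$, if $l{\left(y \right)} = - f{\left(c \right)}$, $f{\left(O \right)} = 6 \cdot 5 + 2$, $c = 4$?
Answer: $16 i \sqrt{10127} \approx 1610.1 i$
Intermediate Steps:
$x = 2$
$f{\left(O \right)} = 32$ ($f{\left(O \right)} = 30 + 2 = 32$)
$l{\left(y \right)} = -32$ ($l{\left(y \right)} = \left(-1\right) 32 = -32$)
$\sqrt{-2592480 + l{\left(18 + 3 x \right)}} = \sqrt{-2592480 - 32} = \sqrt{-2592512} = 16 i \sqrt{10127}$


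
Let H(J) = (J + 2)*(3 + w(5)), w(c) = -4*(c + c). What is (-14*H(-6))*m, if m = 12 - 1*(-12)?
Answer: -49728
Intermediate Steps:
m = 24 (m = 12 + 12 = 24)
w(c) = -8*c
H(J) = -74 - 37*J (H(J) = (J + 2)*(3 - 8*5) = (2 + J)*(3 - 40) = (2 + J)*(-37) = -74 - 37*J)
(-14*H(-6))*m = -14*(-74 - 37*(-6))*24 = -14*(-74 + 222)*24 = -14*148*24 = -2072*24 = -49728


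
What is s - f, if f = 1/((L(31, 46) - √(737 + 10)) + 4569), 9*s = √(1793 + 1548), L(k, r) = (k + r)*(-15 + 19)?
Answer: -4877/23784382 - 3*√83/23784382 + √3341/9 ≈ 6.4222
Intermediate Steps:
L(k, r) = 4*k + 4*r (L(k, r) = (k + r)*4 = 4*k + 4*r)
s = √3341/9 (s = √(1793 + 1548)/9 = √3341/9 ≈ 6.4224)
f = 1/(4877 - 3*√83) (f = 1/(((4*31 + 4*46) - √(737 + 10)) + 4569) = 1/(((124 + 184) - √747) + 4569) = 1/((308 - 3*√83) + 4569) = 1/(4877 - 3*√83) ≈ 0.00020620)
s - f = √3341/9 - (4877/23784382 + 3*√83/23784382) = √3341/9 + (-4877/23784382 - 3*√83/23784382) = -4877/23784382 - 3*√83/23784382 + √3341/9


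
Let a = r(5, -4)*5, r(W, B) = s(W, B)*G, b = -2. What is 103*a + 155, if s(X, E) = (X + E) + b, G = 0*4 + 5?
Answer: -2420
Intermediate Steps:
G = 5 (G = 0 + 5 = 5)
s(X, E) = -2 + E + X (s(X, E) = (X + E) - 2 = (E + X) - 2 = -2 + E + X)
r(W, B) = -10 + 5*B + 5*W (r(W, B) = (-2 + B + W)*5 = -10 + 5*B + 5*W)
a = -25 (a = (-10 + 5*(-4) + 5*5)*5 = (-10 - 20 + 25)*5 = -5*5 = -25)
103*a + 155 = 103*(-25) + 155 = -2575 + 155 = -2420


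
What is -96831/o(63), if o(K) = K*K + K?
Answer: -1537/64 ≈ -24.016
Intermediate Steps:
o(K) = K + K² (o(K) = K² + K = K + K²)
-96831/o(63) = -96831*1/(63*(1 + 63)) = -96831/(63*64) = -96831/4032 = -96831*1/4032 = -1537/64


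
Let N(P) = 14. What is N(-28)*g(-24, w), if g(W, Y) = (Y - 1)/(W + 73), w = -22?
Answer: -46/7 ≈ -6.5714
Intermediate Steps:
g(W, Y) = (-1 + Y)/(73 + W)
N(-28)*g(-24, w) = 14*((-1 - 22)/(73 - 24)) = 14*(-23/49) = -46/7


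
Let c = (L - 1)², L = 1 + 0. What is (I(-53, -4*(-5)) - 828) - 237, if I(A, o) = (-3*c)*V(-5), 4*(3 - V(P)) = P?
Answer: -1065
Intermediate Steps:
V(P) = 3 - P/4
L = 1
c = 0 (c = (1 - 1)² = 0² = 0)
I(A, o) = 0 (I(A, o) = (-3*0)*(3 - ¼*(-5)) = 0*(3 + 5/4) = 0*(17/4) = 0)
(I(-53, -4*(-5)) - 828) - 237 = (0 - 828) - 237 = -828 - 237 = -1065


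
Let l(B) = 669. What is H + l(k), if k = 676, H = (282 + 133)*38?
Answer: 16439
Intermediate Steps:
H = 15770 (H = 415*38 = 15770)
H + l(k) = 15770 + 669 = 16439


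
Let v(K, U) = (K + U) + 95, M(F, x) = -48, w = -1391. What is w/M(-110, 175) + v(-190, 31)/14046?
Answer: 1085273/37456 ≈ 28.975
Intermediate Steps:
v(K, U) = 95 + K + U
w/M(-110, 175) + v(-190, 31)/14046 = -1391/(-48) + (95 - 190 + 31)/14046 = -1391*(-1/48) - 64*1/14046 = 1391/48 - 32/7023 = 1085273/37456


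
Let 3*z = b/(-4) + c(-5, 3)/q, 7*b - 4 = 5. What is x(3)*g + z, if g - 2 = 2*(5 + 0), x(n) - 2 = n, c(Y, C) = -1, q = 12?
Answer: 7543/126 ≈ 59.865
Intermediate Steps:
b = 9/7 (b = 4/7 + (1/7)*5 = 4/7 + 5/7 = 9/7 ≈ 1.2857)
x(n) = 2 + n
z = -17/126 (z = ((9/7)/(-4) - 1/12)/3 = ((9/7)*(-1/4) - 1*1/12)/3 = (-9/28 - 1/12)/3 = (1/3)*(-17/42) = -17/126 ≈ -0.13492)
g = 12 (g = 2 + 2*(5 + 0) = 2 + 2*5 = 2 + 10 = 12)
x(3)*g + z = (2 + 3)*12 - 17/126 = 5*12 - 17/126 = 60 - 17/126 = 7543/126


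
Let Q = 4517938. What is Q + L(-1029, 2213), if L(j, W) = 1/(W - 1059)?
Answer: 5213700453/1154 ≈ 4.5179e+6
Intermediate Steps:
L(j, W) = 1/(-1059 + W)
Q + L(-1029, 2213) = 4517938 + 1/(-1059 + 2213) = 4517938 + 1/1154 = 5213700453/1154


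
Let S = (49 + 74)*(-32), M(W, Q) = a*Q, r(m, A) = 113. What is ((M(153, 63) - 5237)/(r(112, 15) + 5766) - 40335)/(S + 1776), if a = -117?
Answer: 237142073/12698640 ≈ 18.675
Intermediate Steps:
M(W, Q) = -117*Q
S = -3936 (S = 123*(-32) = -3936)
((M(153, 63) - 5237)/(r(112, 15) + 5766) - 40335)/(S + 1776) = ((-117*63 - 5237)/(113 + 5766) - 40335)/(-3936 + 1776) = ((-7371 - 5237)/5879 - 40335)/(-2160) = (-12608*1/5879 - 40335)*(-1/2160) = (-12608/5879 - 40335)*(-1/2160) = -237142073/5879*(-1/2160) = 237142073/12698640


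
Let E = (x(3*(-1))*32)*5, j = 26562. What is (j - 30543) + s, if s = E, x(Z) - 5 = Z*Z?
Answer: -1741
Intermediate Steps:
x(Z) = 5 + Z² (x(Z) = 5 + Z*Z = 5 + Z²)
E = 2240 (E = ((5 + (3*(-1))²)*32)*5 = ((5 + (-3)²)*32)*5 = ((5 + 9)*32)*5 = (14*32)*5 = 448*5 = 2240)
s = 2240
(j - 30543) + s = (26562 - 30543) + 2240 = -3981 + 2240 = -1741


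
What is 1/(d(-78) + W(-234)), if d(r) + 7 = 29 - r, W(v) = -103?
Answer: -⅓ ≈ -0.33333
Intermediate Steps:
d(r) = 22 - r (d(r) = -7 + (29 - r) = 22 - r)
1/(d(-78) + W(-234)) = 1/((22 - 1*(-78)) - 103) = 1/((22 + 78) - 103) = 1/(100 - 103) = 1/(-3) = -⅓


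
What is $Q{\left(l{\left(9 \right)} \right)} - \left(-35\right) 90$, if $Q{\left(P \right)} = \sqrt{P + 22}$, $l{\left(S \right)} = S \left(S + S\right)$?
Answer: $3150 + 2 \sqrt{46} \approx 3163.6$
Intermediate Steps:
$l{\left(S \right)} = 2 S^{2}$ ($l{\left(S \right)} = S 2 S = 2 S^{2}$)
$Q{\left(P \right)} = \sqrt{22 + P}$
$Q{\left(l{\left(9 \right)} \right)} - \left(-35\right) 90 = \sqrt{22 + 2 \cdot 9^{2}} - \left(-35\right) 90 = \sqrt{22 + 2 \cdot 81} - -3150 = \sqrt{22 + 162} + 3150 = \sqrt{184} + 3150 = 2 \sqrt{46} + 3150 = 3150 + 2 \sqrt{46}$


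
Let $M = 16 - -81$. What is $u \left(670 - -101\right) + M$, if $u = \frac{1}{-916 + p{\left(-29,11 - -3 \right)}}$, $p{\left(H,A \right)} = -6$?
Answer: $\frac{88663}{922} \approx 96.164$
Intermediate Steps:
$M = 97$ ($M = 16 + 81 = 97$)
$u = - \frac{1}{922}$ ($u = \frac{1}{-916 - 6} = \frac{1}{-922} = - \frac{1}{922} \approx -0.0010846$)
$u \left(670 - -101\right) + M = - \frac{670 - -101}{922} + 97 = - \frac{670 + 101}{922} + 97 = \left(- \frac{1}{922}\right) 771 + 97 = - \frac{771}{922} + 97 = \frac{88663}{922}$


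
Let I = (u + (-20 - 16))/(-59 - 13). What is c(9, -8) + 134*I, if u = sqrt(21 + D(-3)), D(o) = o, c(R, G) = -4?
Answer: 63 - 67*sqrt(2)/12 ≈ 55.104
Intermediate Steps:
u = 3*sqrt(2) (u = sqrt(21 - 3) = sqrt(18) = 3*sqrt(2) ≈ 4.2426)
I = 1/2 - sqrt(2)/24 (I = (3*sqrt(2) + (-20 - 16))/(-59 - 13) = (3*sqrt(2) - 36)/(-72) = (-36 + 3*sqrt(2))*(-1/72) = 1/2 - sqrt(2)/24 ≈ 0.44107)
c(9, -8) + 134*I = -4 + 134*(1/2 - sqrt(2)/24) = -4 + (67 - 67*sqrt(2)/12) = 63 - 67*sqrt(2)/12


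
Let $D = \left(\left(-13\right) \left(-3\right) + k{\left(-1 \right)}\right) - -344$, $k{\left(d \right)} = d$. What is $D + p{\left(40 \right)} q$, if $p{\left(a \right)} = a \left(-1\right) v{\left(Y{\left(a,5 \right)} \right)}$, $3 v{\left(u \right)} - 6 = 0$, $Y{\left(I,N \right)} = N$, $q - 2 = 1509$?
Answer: $-120498$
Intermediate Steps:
$q = 1511$ ($q = 2 + 1509 = 1511$)
$v{\left(u \right)} = 2$ ($v{\left(u \right)} = 2 + \frac{1}{3} \cdot 0 = 2 + 0 = 2$)
$p{\left(a \right)} = - 2 a$ ($p{\left(a \right)} = a \left(-1\right) 2 = - a 2 = - 2 a$)
$D = 382$ ($D = \left(\left(-13\right) \left(-3\right) - 1\right) - -344 = \left(39 - 1\right) + 344 = 38 + 344 = 382$)
$D + p{\left(40 \right)} q = 382 + \left(-2\right) 40 \cdot 1511 = 382 - 120880 = -120498$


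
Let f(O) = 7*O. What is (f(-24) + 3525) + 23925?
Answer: 27282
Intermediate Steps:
(f(-24) + 3525) + 23925 = (7*(-24) + 3525) + 23925 = (-168 + 3525) + 23925 = 3357 + 23925 = 27282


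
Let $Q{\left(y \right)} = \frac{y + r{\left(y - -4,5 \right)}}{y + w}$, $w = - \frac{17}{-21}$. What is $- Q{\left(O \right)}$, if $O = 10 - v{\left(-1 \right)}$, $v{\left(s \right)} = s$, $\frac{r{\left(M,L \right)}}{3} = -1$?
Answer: $- \frac{21}{31} \approx -0.67742$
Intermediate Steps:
$r{\left(M,L \right)} = -3$ ($r{\left(M,L \right)} = 3 \left(-1\right) = -3$)
$O = 11$ ($O = 10 - -1 = 10 + 1 = 11$)
$w = \frac{17}{21}$ ($w = \left(-17\right) \left(- \frac{1}{21}\right) = \frac{17}{21} \approx 0.80952$)
$Q{\left(y \right)} = \frac{-3 + y}{\frac{17}{21} + y}$ ($Q{\left(y \right)} = \frac{y - 3}{y + \frac{17}{21}} = \frac{-3 + y}{\frac{17}{21} + y}$)
$- Q{\left(O \right)} = - \frac{21 \left(-3 + 11\right)}{17 + 21 \cdot 11} = - \frac{21 \cdot 8}{17 + 231} = - \frac{21 \cdot 8}{248} = \left(-1\right) \frac{21}{31} = - \frac{21}{31}$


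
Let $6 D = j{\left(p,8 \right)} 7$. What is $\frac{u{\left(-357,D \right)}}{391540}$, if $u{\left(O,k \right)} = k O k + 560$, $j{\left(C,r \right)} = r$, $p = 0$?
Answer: $- \frac{22904}{293655} \approx -0.077996$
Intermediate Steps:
$D = \frac{28}{3}$ ($D = \frac{8 \cdot 7}{6} = \frac{1}{6} \cdot 56 = \frac{28}{3} \approx 9.3333$)
$u{\left(O,k \right)} = 560 + O k^{2}$ ($u{\left(O,k \right)} = O k k + 560 = O k^{2} + 560 = 560 + O k^{2}$)
$\frac{u{\left(-357,D \right)}}{391540} = \frac{560 - 357 \left(\frac{28}{3}\right)^{2}}{391540} = \left(560 - \frac{93296}{3}\right) \frac{1}{391540} = \left(- \frac{91616}{3}\right) \frac{1}{391540} = - \frac{22904}{293655}$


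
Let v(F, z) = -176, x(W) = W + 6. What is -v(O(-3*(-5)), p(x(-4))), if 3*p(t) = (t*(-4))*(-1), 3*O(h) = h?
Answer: 176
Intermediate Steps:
x(W) = 6 + W
O(h) = h/3
p(t) = 4*t/3 (p(t) = ((t*(-4))*(-1))/3 = (-4*t*(-1))/3 = (4*t)/3 = 4*t/3)
-v(O(-3*(-5)), p(x(-4))) = -1*(-176) = 176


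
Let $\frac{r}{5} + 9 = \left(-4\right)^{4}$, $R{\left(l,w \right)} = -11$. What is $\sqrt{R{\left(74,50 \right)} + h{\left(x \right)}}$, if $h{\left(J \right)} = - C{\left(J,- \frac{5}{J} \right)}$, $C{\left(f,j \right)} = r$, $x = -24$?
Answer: $i \sqrt{1246} \approx 35.299 i$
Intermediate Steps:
$r = 1235$ ($r = -45 + 5 \left(-4\right)^{4} = -45 + 5 \cdot 256 = -45 + 1280 = 1235$)
$C{\left(f,j \right)} = 1235$
$h{\left(J \right)} = -1235$ ($h{\left(J \right)} = \left(-1\right) 1235 = -1235$)
$\sqrt{R{\left(74,50 \right)} + h{\left(x \right)}} = \sqrt{-11 - 1235} = \sqrt{-1246} = i \sqrt{1246}$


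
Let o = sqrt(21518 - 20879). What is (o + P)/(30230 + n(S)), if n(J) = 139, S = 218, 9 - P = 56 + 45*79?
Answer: -3602/30369 + sqrt(71)/10123 ≈ -0.11778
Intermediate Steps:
P = -3602 (P = 9 - (56 + 45*79) = 9 - (56 + 3555) = 9 - 1*3611 = 9 - 3611 = -3602)
o = 3*sqrt(71) (o = sqrt(639) = 3*sqrt(71) ≈ 25.278)
(o + P)/(30230 + n(S)) = (3*sqrt(71) - 3602)/(30230 + 139) = (-3602 + 3*sqrt(71))/30369 = (-3602 + 3*sqrt(71))*(1/30369) = -3602/30369 + sqrt(71)/10123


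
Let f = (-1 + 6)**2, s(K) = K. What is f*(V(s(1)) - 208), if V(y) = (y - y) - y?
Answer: -5225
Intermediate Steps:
f = 25 (f = 5**2 = 25)
V(y) = -y (V(y) = 0 - y = -y)
f*(V(s(1)) - 208) = 25*(-1*1 - 208) = 25*(-1 - 208) = 25*(-209) = -5225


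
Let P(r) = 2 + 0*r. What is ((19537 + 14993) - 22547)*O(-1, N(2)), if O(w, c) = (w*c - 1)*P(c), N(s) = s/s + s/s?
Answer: -71898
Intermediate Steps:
N(s) = 2 (N(s) = 1 + 1 = 2)
P(r) = 2 (P(r) = 2 + 0 = 2)
O(w, c) = -2 + 2*c*w (O(w, c) = (w*c - 1)*2 = (c*w - 1)*2 = (-1 + c*w)*2 = -2 + 2*c*w)
((19537 + 14993) - 22547)*O(-1, N(2)) = ((19537 + 14993) - 22547)*(-2 + 2*2*(-1)) = (34530 - 22547)*(-2 - 4) = 11983*(-6) = -71898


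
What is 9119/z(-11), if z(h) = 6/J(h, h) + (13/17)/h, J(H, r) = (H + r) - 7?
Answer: -49452337/1499 ≈ -32990.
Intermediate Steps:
J(H, r) = -7 + H + r
z(h) = 6/(-7 + 2*h) + 13/(17*h) (z(h) = 6/(-7 + h + h) + (13/17)/h = 6/(-7 + 2*h) + (13*(1/17))/h = 6/(-7 + 2*h) + 13/(17*h))
9119/z(-11) = 9119/(((1/17)*(-91 + 128*(-11))/(-11*(-7 + 2*(-11))))) = 9119/(((1/17)*(-1/11)*(-91 - 1408)/(-7 - 22))) = 9119/(((1/17)*(-1/11)*(-1499)/(-29))) = 9119/(((1/17)*(-1/11)*(-1/29)*(-1499))) = 9119/(-1499/5423) = 9119*(-5423/1499) = -49452337/1499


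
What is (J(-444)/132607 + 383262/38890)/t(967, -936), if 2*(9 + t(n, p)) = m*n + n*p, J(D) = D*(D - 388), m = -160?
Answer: -32594750577/1366434460216375 ≈ -2.3854e-5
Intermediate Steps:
J(D) = D*(-388 + D)
t(n, p) = -9 - 80*n + n*p/2 (t(n, p) = -9 + (-160*n + n*p)/2 = -9 + (-80*n + n*p/2) = -9 - 80*n + n*p/2)
(J(-444)/132607 + 383262/38890)/t(967, -936) = (-444*(-388 - 444)/132607 + 383262/38890)/(-9 - 80*967 + (1/2)*967*(-936)) = (-444*(-832)*(1/132607) + 383262*(1/38890))/(-9 - 77360 - 452556) = (369408*(1/132607) + 191631/19445)/(-529925) = (369408/132607 + 191631/19445)*(-1/529925) = (32594750577/2578543115)*(-1/529925) = -32594750577/1366434460216375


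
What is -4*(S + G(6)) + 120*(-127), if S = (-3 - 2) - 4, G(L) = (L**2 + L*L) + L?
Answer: -15516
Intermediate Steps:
G(L) = L + 2*L**2 (G(L) = (L**2 + L**2) + L = 2*L**2 + L = L + 2*L**2)
S = -9 (S = -5 - 4 = -9)
-4*(S + G(6)) + 120*(-127) = -4*(-9 + 6*(1 + 2*6)) + 120*(-127) = -4*(-9 + 6*(1 + 12)) - 15240 = -4*(-9 + 6*13) - 15240 = -4*(-9 + 78) - 15240 = -4*69 - 15240 = -276 - 15240 = -15516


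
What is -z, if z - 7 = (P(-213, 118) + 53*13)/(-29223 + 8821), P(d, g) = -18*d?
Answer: -138291/20402 ≈ -6.7783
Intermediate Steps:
z = 138291/20402 (z = 7 + (-18*(-213) + 53*13)/(-29223 + 8821) = 7 + (3834 + 689)/(-20402) = 7 + 4523*(-1/20402) = 7 - 4523/20402 = 138291/20402 ≈ 6.7783)
-z = -1*138291/20402 = -138291/20402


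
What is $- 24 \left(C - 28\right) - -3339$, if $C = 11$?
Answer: $3747$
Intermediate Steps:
$- 24 \left(C - 28\right) - -3339 = - 24 \left(11 - 28\right) - -3339 = \left(-24\right) \left(-17\right) + 3339 = 408 + 3339 = 3747$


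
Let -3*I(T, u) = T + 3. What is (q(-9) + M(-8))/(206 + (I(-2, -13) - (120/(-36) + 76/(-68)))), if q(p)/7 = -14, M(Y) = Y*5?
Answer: -1173/1786 ≈ -0.65677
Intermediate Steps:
I(T, u) = -1 - T/3 (I(T, u) = -(T + 3)/3 = -(3 + T)/3 = -1 - T/3)
M(Y) = 5*Y
q(p) = -98 (q(p) = 7*(-14) = -98)
(q(-9) + M(-8))/(206 + (I(-2, -13) - (120/(-36) + 76/(-68)))) = (-98 + 5*(-8))/(206 + ((-1 - ⅓*(-2)) - (120/(-36) + 76/(-68)))) = (-98 - 40)/(206 + ((-1 + ⅔) - (120*(-1/36) + 76*(-1/68)))) = -138/(206 + (-⅓ - (-10/3 - 19/17))) = -138/(206 + (-⅓ - 1*(-227/51))) = -138/(206 + (-⅓ + 227/51)) = -138/(206 + 70/17) = -138/3572/17 = -138*17/3572 = -1173/1786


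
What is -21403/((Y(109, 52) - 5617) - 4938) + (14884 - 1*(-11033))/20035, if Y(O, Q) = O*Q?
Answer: 555465484/97911045 ≈ 5.6732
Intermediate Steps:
-21403/((Y(109, 52) - 5617) - 4938) + (14884 - 1*(-11033))/20035 = -21403/((109*52 - 5617) - 4938) + (14884 - 1*(-11033))/20035 = -21403/((5668 - 5617) - 4938) + (14884 + 11033)*(1/20035) = -21403/(51 - 4938) + 25917*(1/20035) = -21403/(-4887) + 25917/20035 = -21403*(-1/4887) + 25917/20035 = 21403/4887 + 25917/20035 = 555465484/97911045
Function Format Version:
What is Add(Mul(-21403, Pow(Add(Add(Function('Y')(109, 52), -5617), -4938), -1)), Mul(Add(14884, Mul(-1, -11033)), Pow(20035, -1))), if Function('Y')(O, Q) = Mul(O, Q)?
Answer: Rational(555465484, 97911045) ≈ 5.6732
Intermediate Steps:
Add(Mul(-21403, Pow(Add(Add(Function('Y')(109, 52), -5617), -4938), -1)), Mul(Add(14884, Mul(-1, -11033)), Pow(20035, -1))) = Add(Mul(-21403, Pow(Add(Add(Mul(109, 52), -5617), -4938), -1)), Mul(Add(14884, Mul(-1, -11033)), Pow(20035, -1))) = Add(Mul(-21403, Pow(Add(Add(5668, -5617), -4938), -1)), Mul(Add(14884, 11033), Rational(1, 20035))) = Add(Mul(-21403, Pow(Add(51, -4938), -1)), Mul(25917, Rational(1, 20035))) = Add(Mul(-21403, Pow(-4887, -1)), Rational(25917, 20035)) = Add(Mul(-21403, Rational(-1, 4887)), Rational(25917, 20035)) = Add(Rational(21403, 4887), Rational(25917, 20035)) = Rational(555465484, 97911045)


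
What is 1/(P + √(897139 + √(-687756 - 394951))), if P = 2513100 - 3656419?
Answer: -1/(1143319 - √(897139 + I*√1082707)) ≈ -8.7537e-7 - 4.209e-13*I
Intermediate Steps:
P = -1143319
1/(P + √(897139 + √(-687756 - 394951))) = 1/(-1143319 + √(897139 + √(-687756 - 394951))) = 1/(-1143319 + √(897139 + √(-1082707))) = 1/(-1143319 + √(897139 + I*√1082707))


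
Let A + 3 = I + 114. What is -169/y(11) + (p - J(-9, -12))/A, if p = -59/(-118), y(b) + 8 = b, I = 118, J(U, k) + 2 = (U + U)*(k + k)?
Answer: -79979/1374 ≈ -58.209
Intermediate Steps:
J(U, k) = -2 + 4*U*k (J(U, k) = -2 + (U + U)*(k + k) = -2 + (2*U)*(2*k) = -2 + 4*U*k)
y(b) = -8 + b
A = 229 (A = -3 + (118 + 114) = -3 + 232 = 229)
p = 1/2 (p = -59*(-1/118) = 1/2 ≈ 0.50000)
-169/y(11) + (p - J(-9, -12))/A = -169/(-8 + 11) + (1/2 - (-2 + 4*(-9)*(-12)))/229 = -169/3 + (1/2 - (-2 + 432))*(1/229) = -169*1/3 + (1/2 - 1*430)*(1/229) = -169/3 + (1/2 - 430)*(1/229) = -169/3 - 859/2*1/229 = -169/3 - 859/458 = -79979/1374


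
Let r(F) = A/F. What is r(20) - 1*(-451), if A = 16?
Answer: 2259/5 ≈ 451.80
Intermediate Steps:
r(F) = 16/F
r(20) - 1*(-451) = 16/20 - 1*(-451) = 16*(1/20) + 451 = ⅘ + 451 = 2259/5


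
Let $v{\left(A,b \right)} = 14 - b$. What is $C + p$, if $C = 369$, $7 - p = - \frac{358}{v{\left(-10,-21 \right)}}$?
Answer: $\frac{13518}{35} \approx 386.23$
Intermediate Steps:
$p = \frac{603}{35}$ ($p = 7 - - \frac{358}{14 - -21} = 7 - - \frac{358}{14 + 21} = 7 - - \frac{358}{35} = 7 + \frac{358}{35} = \frac{603}{35} \approx 17.229$)
$C + p = 369 + \frac{603}{35} = \frac{13518}{35}$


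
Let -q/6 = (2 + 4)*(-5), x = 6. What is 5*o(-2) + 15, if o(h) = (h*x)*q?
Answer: -10785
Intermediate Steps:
q = 180 (q = -6*(2 + 4)*(-5) = -36*(-5) = -6*(-30) = 180)
o(h) = 1080*h (o(h) = (h*6)*180 = (6*h)*180 = 1080*h)
5*o(-2) + 15 = 5*(1080*(-2)) + 15 = 5*(-2160) + 15 = -10800 + 15 = -10785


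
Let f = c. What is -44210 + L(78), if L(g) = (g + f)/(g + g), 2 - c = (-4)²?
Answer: -1724174/39 ≈ -44210.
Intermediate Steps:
c = -14 (c = 2 - 1*(-4)² = 2 - 1*16 = 2 - 16 = -14)
f = -14
L(g) = (-14 + g)/(2*g) (L(g) = (g - 14)/(g + g) = (-14 + g)/((2*g)) = (-14 + g)*(1/(2*g)) = (-14 + g)/(2*g))
-44210 + L(78) = -44210 + (½)*(-14 + 78)/78 = -44210 + (½)*(1/78)*64 = -44210 + 16/39 = -1724174/39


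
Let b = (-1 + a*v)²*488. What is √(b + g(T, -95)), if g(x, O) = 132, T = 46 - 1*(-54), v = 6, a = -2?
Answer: 2*√20651 ≈ 287.41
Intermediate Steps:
T = 100 (T = 46 + 54 = 100)
b = 82472 (b = (-1 - 2*6)²*488 = (-1 - 12)²*488 = (-13)²*488 = 169*488 = 82472)
√(b + g(T, -95)) = √(82472 + 132) = √82604 = 2*√20651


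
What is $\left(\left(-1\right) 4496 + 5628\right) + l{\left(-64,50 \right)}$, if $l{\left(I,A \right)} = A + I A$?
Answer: $-2018$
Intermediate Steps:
$l{\left(I,A \right)} = A + A I$
$\left(\left(-1\right) 4496 + 5628\right) + l{\left(-64,50 \right)} = \left(\left(-1\right) 4496 + 5628\right) + 50 \left(1 - 64\right) = \left(-4496 + 5628\right) + 50 \left(-63\right) = 1132 - 3150 = -2018$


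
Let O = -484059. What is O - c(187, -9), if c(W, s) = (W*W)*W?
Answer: -7023262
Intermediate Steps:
c(W, s) = W³ (c(W, s) = W²*W = W³)
O - c(187, -9) = -484059 - 1*187³ = -484059 - 1*6539203 = -484059 - 6539203 = -7023262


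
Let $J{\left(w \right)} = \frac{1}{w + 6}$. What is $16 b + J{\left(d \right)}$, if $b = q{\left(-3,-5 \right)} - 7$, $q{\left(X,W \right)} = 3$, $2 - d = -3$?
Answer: $- \frac{703}{11} \approx -63.909$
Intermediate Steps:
$d = 5$ ($d = 2 - -3 = 2 + 3 = 5$)
$b = -4$ ($b = 3 - 7 = -4$)
$J{\left(w \right)} = \frac{1}{6 + w}$
$16 b + J{\left(d \right)} = 16 \left(-4\right) + \frac{1}{6 + 5} = -64 + \frac{1}{11} = - \frac{703}{11}$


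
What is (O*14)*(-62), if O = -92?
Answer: 79856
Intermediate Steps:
(O*14)*(-62) = -92*14*(-62) = -1288*(-62) = 79856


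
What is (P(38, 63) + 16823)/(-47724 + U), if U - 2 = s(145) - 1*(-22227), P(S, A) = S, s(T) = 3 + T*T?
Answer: -16861/4467 ≈ -3.7746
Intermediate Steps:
s(T) = 3 + T²
U = 43257 (U = 2 + ((3 + 145²) - 1*(-22227)) = 2 + ((3 + 21025) + 22227) = 2 + (21028 + 22227) = 2 + 43255 = 43257)
(P(38, 63) + 16823)/(-47724 + U) = (38 + 16823)/(-47724 + 43257) = 16861/(-4467) = 16861*(-1/4467) = -16861/4467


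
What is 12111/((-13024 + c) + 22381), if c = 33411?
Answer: 367/1296 ≈ 0.28318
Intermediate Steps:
12111/((-13024 + c) + 22381) = 12111/((-13024 + 33411) + 22381) = 12111/(20387 + 22381) = 12111/42768 = 12111*(1/42768) = 367/1296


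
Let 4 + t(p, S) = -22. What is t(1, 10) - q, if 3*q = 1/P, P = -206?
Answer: -16067/618 ≈ -25.998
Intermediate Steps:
q = -1/618 (q = (⅓)/(-206) = (⅓)*(-1/206) = -1/618 ≈ -0.0016181)
t(p, S) = -26 (t(p, S) = -4 - 22 = -26)
t(1, 10) - q = -26 - 1*(-1/618) = -26 + 1/618 = -16067/618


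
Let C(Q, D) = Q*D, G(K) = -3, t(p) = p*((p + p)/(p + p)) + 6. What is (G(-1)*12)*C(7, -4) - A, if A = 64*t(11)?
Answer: -80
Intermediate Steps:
t(p) = 6 + p (t(p) = p*((2*p)/((2*p))) + 6 = p*((2*p)*(1/(2*p))) + 6 = p*1 + 6 = p + 6 = 6 + p)
C(Q, D) = D*Q
A = 1088 (A = 64*(6 + 11) = 64*17 = 1088)
(G(-1)*12)*C(7, -4) - A = (-3*12)*(-4*7) - 1*1088 = -36*(-28) - 1088 = 1008 - 1088 = -80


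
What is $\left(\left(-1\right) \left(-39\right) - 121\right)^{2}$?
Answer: $6724$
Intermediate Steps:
$\left(\left(-1\right) \left(-39\right) - 121\right)^{2} = \left(39 - 121\right)^{2} = \left(-82\right)^{2} = 6724$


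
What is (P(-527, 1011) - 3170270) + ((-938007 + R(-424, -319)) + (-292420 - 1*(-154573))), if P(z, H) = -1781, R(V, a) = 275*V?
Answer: -4364505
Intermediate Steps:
(P(-527, 1011) - 3170270) + ((-938007 + R(-424, -319)) + (-292420 - 1*(-154573))) = (-1781 - 3170270) + ((-938007 + 275*(-424)) + (-292420 - 1*(-154573))) = -3172051 + ((-938007 - 116600) + (-292420 + 154573)) = -3172051 + (-1054607 - 137847) = -3172051 - 1192454 = -4364505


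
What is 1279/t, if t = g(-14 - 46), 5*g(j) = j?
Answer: -1279/12 ≈ -106.58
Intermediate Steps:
g(j) = j/5
t = -12 (t = (-14 - 46)/5 = (1/5)*(-60) = -12)
1279/t = 1279/(-12) = 1279*(-1/12) = -1279/12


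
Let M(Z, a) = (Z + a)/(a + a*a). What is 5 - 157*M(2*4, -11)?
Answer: 1021/110 ≈ 9.2818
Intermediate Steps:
M(Z, a) = (Z + a)/(a + a²)
5 - 157*M(2*4, -11) = 5 - 157*(2*4 - 11)/((-11)*(1 - 11)) = 5 - (-157)*(8 - 11)/(11*(-10)) = 5 - (-157)*(-1)*(-3)/(11*10) = 5 - 157*(-3/110) = 5 + 471/110 = 1021/110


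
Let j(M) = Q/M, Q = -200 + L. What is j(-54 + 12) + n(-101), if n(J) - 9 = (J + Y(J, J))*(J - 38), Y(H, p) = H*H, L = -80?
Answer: -4211653/3 ≈ -1.4039e+6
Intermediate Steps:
Y(H, p) = H**2
Q = -280 (Q = -200 - 80 = -280)
n(J) = 9 + (-38 + J)*(J + J**2) (n(J) = 9 + (J + J**2)*(J - 38) = 9 + (J + J**2)*(-38 + J) = 9 + (-38 + J)*(J + J**2))
j(M) = -280/M
j(-54 + 12) + n(-101) = -280/(-54 + 12) + (9 + (-101)**3 - 38*(-101) - 37*(-101)**2) = -280/(-42) + (9 - 1030301 + 3838 - 37*10201) = -280*(-1/42) + (9 - 1030301 + 3838 - 377437) = 20/3 - 1403891 = -4211653/3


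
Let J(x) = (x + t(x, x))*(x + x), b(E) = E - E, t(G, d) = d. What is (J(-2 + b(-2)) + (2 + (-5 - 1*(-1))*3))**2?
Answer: 36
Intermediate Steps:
b(E) = 0
J(x) = 4*x**2 (J(x) = (x + x)*(x + x) = (2*x)*(2*x) = 4*x**2)
(J(-2 + b(-2)) + (2 + (-5 - 1*(-1))*3))**2 = (4*(-2 + 0)**2 + (2 + (-5 - 1*(-1))*3))**2 = (4*(-2)**2 + (2 + (-5 + 1)*3))**2 = (4*4 + (2 - 4*3))**2 = (16 + (2 - 12))**2 = (16 - 10)**2 = 6**2 = 36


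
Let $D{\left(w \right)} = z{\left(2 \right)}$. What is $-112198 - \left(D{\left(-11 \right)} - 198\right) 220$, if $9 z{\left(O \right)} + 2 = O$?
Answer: $-68638$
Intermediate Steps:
$z{\left(O \right)} = - \frac{2}{9} + \frac{O}{9}$
$D{\left(w \right)} = 0$ ($D{\left(w \right)} = - \frac{2}{9} + \frac{1}{9} \cdot 2 = - \frac{2}{9} + \frac{2}{9} = 0$)
$-112198 - \left(D{\left(-11 \right)} - 198\right) 220 = -112198 - \left(0 - 198\right) 220 = -112198 - \left(-198\right) 220 = -112198 - -43560 = -112198 + 43560 = -68638$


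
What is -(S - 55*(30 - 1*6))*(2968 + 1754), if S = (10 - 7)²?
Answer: 6190542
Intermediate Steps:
S = 9 (S = 3² = 9)
-(S - 55*(30 - 1*6))*(2968 + 1754) = -(9 - 55*(30 - 1*6))*(2968 + 1754) = -(9 - 55*(30 - 6))*4722 = -(9 - 55*24)*4722 = -(9 - 1320)*4722 = -(-1311)*4722 = -1*(-6190542) = 6190542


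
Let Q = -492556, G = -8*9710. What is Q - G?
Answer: -414876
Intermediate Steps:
G = -77680
Q - G = -492556 - 1*(-77680) = -492556 + 77680 = -414876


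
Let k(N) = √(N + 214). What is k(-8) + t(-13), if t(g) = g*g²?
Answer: -2197 + √206 ≈ -2182.6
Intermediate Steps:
k(N) = √(214 + N)
t(g) = g³
k(-8) + t(-13) = √(214 - 8) + (-13)³ = √206 - 2197 = -2197 + √206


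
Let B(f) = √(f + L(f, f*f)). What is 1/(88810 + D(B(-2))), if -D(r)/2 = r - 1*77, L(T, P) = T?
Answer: 22241/1978648328 + I/1978648328 ≈ 1.124e-5 + 5.054e-10*I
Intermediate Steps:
B(f) = √2*√f (B(f) = √(f + f) = √(2*f) = √2*√f)
D(r) = 154 - 2*r (D(r) = -2*(r - 1*77) = -2*(r - 77) = -2*(-77 + r) = 154 - 2*r)
1/(88810 + D(B(-2))) = 1/(88810 + (154 - 2*√2*√(-2))) = 1/(88810 + (154 - 2*√2*I*√2)) = 1/(88810 + (154 - 4*I)) = 1/(88964 - 4*I) = (88964 + 4*I)/7914593312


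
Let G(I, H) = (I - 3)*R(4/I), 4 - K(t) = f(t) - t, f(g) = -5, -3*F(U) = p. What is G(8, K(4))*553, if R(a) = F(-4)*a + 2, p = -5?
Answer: 47005/6 ≈ 7834.2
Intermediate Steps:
F(U) = 5/3 (F(U) = -⅓*(-5) = 5/3)
R(a) = 2 + 5*a/3 (R(a) = 5*a/3 + 2 = 2 + 5*a/3)
K(t) = 9 + t (K(t) = 4 - (-5 - t) = 4 + (5 + t) = 9 + t)
G(I, H) = (-3 + I)*(2 + 20/(3*I)) (G(I, H) = (I - 3)*(2 + 5*(4/I)/3) = (-3 + I)*(2 + 20/(3*I)))
G(8, K(4))*553 = (⅔ - 20/8 + 2*8)*553 = (⅔ - 20*⅛ + 16)*553 = (⅔ - 5/2 + 16)*553 = (85/6)*553 = 47005/6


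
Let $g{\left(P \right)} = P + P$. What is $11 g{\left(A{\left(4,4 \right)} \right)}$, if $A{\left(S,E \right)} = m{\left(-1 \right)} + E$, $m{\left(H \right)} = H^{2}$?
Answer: $110$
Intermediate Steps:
$A{\left(S,E \right)} = 1 + E$ ($A{\left(S,E \right)} = \left(-1\right)^{2} + E = 1 + E$)
$g{\left(P \right)} = 2 P$
$11 g{\left(A{\left(4,4 \right)} \right)} = 11 \cdot 2 \left(1 + 4\right) = 11 \cdot 2 \cdot 5 = 11 \cdot 10 = 110$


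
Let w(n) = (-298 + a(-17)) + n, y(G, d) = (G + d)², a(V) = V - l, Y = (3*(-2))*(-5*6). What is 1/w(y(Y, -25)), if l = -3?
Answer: 1/23713 ≈ 4.2171e-5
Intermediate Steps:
Y = 180 (Y = -6*(-30) = 180)
a(V) = 3 + V (a(V) = V - 1*(-3) = V + 3 = 3 + V)
w(n) = -312 + n (w(n) = (-298 + (3 - 17)) + n = (-298 - 14) + n = -312 + n)
1/w(y(Y, -25)) = 1/(-312 + (180 - 25)²) = 1/(-312 + 155²) = 1/(-312 + 24025) = 1/23713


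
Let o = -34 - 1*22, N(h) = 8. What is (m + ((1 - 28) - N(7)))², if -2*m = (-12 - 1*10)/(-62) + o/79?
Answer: 29091736969/23990404 ≈ 1212.6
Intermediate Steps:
o = -56 (o = -34 - 22 = -56)
m = 867/4898 (m = -((-12 - 1*10)/(-62) - 56/79)/2 = -((-12 - 10)*(-1/62) - 56*1/79)/2 = -(-22*(-1/62) - 56/79)/2 = -(11/31 - 56/79)/2 = -½*(-867/2449) = 867/4898 ≈ 0.17701)
(m + ((1 - 28) - N(7)))² = (867/4898 + ((1 - 28) - 1*8))² = (867/4898 + (-27 - 8))² = (867/4898 - 35)² = (-170563/4898)² = 29091736969/23990404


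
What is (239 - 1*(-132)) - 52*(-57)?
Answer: 3335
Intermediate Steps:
(239 - 1*(-132)) - 52*(-57) = (239 + 132) + 2964 = 371 + 2964 = 3335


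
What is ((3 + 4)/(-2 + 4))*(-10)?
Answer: -35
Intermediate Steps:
((3 + 4)/(-2 + 4))*(-10) = (7/2)*(-10) = -35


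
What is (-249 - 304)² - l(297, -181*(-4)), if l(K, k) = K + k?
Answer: 304788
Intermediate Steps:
(-249 - 304)² - l(297, -181*(-4)) = (-249 - 304)² - (297 - 181*(-4)) = (-553)² - (297 + 724) = 305809 - 1*1021 = 305809 - 1021 = 304788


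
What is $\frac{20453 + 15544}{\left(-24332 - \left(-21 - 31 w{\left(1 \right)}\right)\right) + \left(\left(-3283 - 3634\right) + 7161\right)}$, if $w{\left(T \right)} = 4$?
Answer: $- \frac{11999}{7981} \approx -1.5034$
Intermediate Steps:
$\frac{20453 + 15544}{\left(-24332 - \left(-21 - 31 w{\left(1 \right)}\right)\right) + \left(\left(-3283 - 3634\right) + 7161\right)} = \frac{20453 + 15544}{\left(-24332 - \left(-21 - 124\right)\right) + \left(\left(-3283 - 3634\right) + 7161\right)} = \frac{35997}{\left(-24332 - \left(-21 - 124\right)\right) + \left(-6917 + 7161\right)} = \frac{35997}{\left(-24332 - -145\right) + 244} = \frac{35997}{\left(-24332 + 145\right) + 244} = \frac{35997}{-24187 + 244} = \frac{35997}{-23943} = 35997 \left(- \frac{1}{23943}\right) = - \frac{11999}{7981}$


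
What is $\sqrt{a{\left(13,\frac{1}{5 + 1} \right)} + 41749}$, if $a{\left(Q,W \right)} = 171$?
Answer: $8 \sqrt{655} \approx 204.74$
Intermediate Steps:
$\sqrt{a{\left(13,\frac{1}{5 + 1} \right)} + 41749} = \sqrt{171 + 41749} = \sqrt{41920} = 8 \sqrt{655}$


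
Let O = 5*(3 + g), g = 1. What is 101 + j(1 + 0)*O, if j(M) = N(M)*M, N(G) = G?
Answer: 121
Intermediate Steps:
O = 20 (O = 5*(3 + 1) = 5*4 = 20)
j(M) = M² (j(M) = M*M = M²)
101 + j(1 + 0)*O = 101 + (1 + 0)²*20 = 101 + 1²*20 = 101 + 1*20 = 101 + 20 = 121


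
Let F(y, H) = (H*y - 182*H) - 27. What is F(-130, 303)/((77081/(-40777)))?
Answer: 3855995451/77081 ≈ 50025.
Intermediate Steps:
F(y, H) = -27 - 182*H + H*y (F(y, H) = (-182*H + H*y) - 27 = -27 - 182*H + H*y)
F(-130, 303)/((77081/(-40777))) = (-27 - 182*303 + 303*(-130))/((77081/(-40777))) = (-27 - 55146 - 39390)/((77081*(-1/40777))) = -94563/(-77081/40777) = -94563*(-40777/77081) = 3855995451/77081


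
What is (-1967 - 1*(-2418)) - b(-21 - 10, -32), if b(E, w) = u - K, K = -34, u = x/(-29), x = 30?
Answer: 12123/29 ≈ 418.03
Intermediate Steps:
u = -30/29 (u = 30/(-29) = 30*(-1/29) = -30/29 ≈ -1.0345)
b(E, w) = 956/29 (b(E, w) = -30/29 - 1*(-34) = -30/29 + 34 = 956/29)
(-1967 - 1*(-2418)) - b(-21 - 10, -32) = (-1967 - 1*(-2418)) - 1*956/29 = (-1967 + 2418) - 956/29 = 451 - 956/29 = 12123/29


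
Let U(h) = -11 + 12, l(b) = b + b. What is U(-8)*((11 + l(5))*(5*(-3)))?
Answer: -315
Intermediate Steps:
l(b) = 2*b
U(h) = 1
U(-8)*((11 + l(5))*(5*(-3))) = 1*((11 + 2*5)*(5*(-3))) = 1*((11 + 10)*(-15)) = 1*(21*(-15)) = 1*(-315) = -315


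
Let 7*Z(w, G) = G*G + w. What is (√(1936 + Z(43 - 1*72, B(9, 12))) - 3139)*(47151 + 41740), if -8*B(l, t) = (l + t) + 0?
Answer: -279028849 + 88891*√6061391/56 ≈ -2.7512e+8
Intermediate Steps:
B(l, t) = -l/8 - t/8 (B(l, t) = -((l + t) + 0)/8 = -(l + t)/8 = -l/8 - t/8)
Z(w, G) = w/7 + G²/7 (Z(w, G) = (G*G + w)/7 = (G² + w)/7 = (w + G²)/7 = w/7 + G²/7)
(√(1936 + Z(43 - 1*72, B(9, 12))) - 3139)*(47151 + 41740) = (√(1936 + ((43 - 1*72)/7 + (-⅛*9 - ⅛*12)²/7)) - 3139)*(47151 + 41740) = (√(1936 + ((43 - 72)/7 + (-9/8 - 3/2)²/7)) - 3139)*88891 = (√(1936 + ((⅐)*(-29) + (-21/8)²/7)) - 3139)*88891 = (√(1936 + (-29/7 + (⅐)*(441/64))) - 3139)*88891 = (√(1936 + (-29/7 + 63/64)) - 3139)*88891 = (√(1936 - 1415/448) - 3139)*88891 = (√(865913/448) - 3139)*88891 = (√6061391/56 - 3139)*88891 = (-3139 + √6061391/56)*88891 = -279028849 + 88891*√6061391/56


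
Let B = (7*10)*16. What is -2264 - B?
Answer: -3384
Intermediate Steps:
B = 1120 (B = 70*16 = 1120)
-2264 - B = -2264 - 1*1120 = -2264 - 1120 = -3384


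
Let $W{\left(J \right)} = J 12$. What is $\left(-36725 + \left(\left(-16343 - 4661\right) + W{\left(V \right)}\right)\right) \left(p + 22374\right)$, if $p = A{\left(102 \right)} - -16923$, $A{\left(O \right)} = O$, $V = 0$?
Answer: $-2274464871$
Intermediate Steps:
$W{\left(J \right)} = 12 J$
$p = 17025$ ($p = 102 - -16923 = 102 + 16923 = 17025$)
$\left(-36725 + \left(\left(-16343 - 4661\right) + W{\left(V \right)}\right)\right) \left(p + 22374\right) = \left(-36725 + \left(\left(-16343 - 4661\right) + 12 \cdot 0\right)\right) \left(17025 + 22374\right) = \left(-36725 + \left(-21004 + 0\right)\right) 39399 = \left(-36725 - 21004\right) 39399 = \left(-57729\right) 39399 = -2274464871$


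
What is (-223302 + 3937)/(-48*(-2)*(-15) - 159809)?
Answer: 219365/161249 ≈ 1.3604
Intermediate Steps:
(-223302 + 3937)/(-48*(-2)*(-15) - 159809) = -219365/(96*(-15) - 159809) = -219365/(-1440 - 159809) = -219365/(-161249) = -219365*(-1/161249) = 219365/161249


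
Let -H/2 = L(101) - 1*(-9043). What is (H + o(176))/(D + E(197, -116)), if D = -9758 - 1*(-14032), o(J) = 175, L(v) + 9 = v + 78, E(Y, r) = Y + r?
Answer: -18251/4355 ≈ -4.1908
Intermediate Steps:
L(v) = 69 + v (L(v) = -9 + (v + 78) = -9 + (78 + v) = 69 + v)
D = 4274 (D = -9758 + 14032 = 4274)
H = -18426 (H = -2*((69 + 101) - 1*(-9043)) = -2*(170 + 9043) = -2*9213 = -18426)
(H + o(176))/(D + E(197, -116)) = (-18426 + 175)/(4274 + (197 - 116)) = -18251/(4274 + 81) = -18251/4355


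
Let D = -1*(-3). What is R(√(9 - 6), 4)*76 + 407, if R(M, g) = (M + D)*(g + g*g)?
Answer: 4967 + 1520*√3 ≈ 7599.7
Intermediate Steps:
D = 3
R(M, g) = (3 + M)*(g + g²) (R(M, g) = (M + 3)*(g + g*g) = (3 + M)*(g + g²))
R(√(9 - 6), 4)*76 + 407 = (4*(3 + √(9 - 6) + 3*4 + √(9 - 6)*4))*76 + 407 = (4*(3 + √3 + 12 + √3*4))*76 + 407 = (4*(3 + √3 + 12 + 4*√3))*76 + 407 = (4*(15 + 5*√3))*76 + 407 = (60 + 20*√3)*76 + 407 = (4560 + 1520*√3) + 407 = 4967 + 1520*√3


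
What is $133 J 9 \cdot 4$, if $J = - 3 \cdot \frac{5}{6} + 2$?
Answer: $-2394$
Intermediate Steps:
$J = - \frac{1}{2}$ ($J = - 3 \cdot 5 \cdot \frac{1}{6} + 2 = \left(-3\right) \frac{5}{6} + 2 = - \frac{5}{2} + 2 = - \frac{1}{2} \approx -0.5$)
$133 J 9 \cdot 4 = 133 \left(- \frac{1}{2}\right) 9 \cdot 4 = 133 \left(\left(- \frac{9}{2}\right) 4\right) = 133 \left(-18\right) = -2394$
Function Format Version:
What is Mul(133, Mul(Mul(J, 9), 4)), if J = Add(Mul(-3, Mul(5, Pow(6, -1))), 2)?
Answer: -2394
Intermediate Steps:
J = Rational(-1, 2) (J = Add(Mul(-3, Mul(5, Rational(1, 6))), 2) = Add(Mul(-3, Rational(5, 6)), 2) = Add(Rational(-5, 2), 2) = Rational(-1, 2) ≈ -0.50000)
Mul(133, Mul(Mul(J, 9), 4)) = Mul(133, Mul(Mul(Rational(-1, 2), 9), 4)) = Mul(133, Mul(Rational(-9, 2), 4)) = Mul(133, -18) = -2394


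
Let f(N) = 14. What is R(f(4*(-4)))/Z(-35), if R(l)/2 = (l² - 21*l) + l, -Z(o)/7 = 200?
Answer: 3/25 ≈ 0.12000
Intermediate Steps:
Z(o) = -1400 (Z(o) = -7*200 = -1400)
R(l) = -40*l + 2*l² (R(l) = 2*((l² - 21*l) + l) = 2*(l² - 20*l) = -40*l + 2*l²)
R(f(4*(-4)))/Z(-35) = (2*14*(-20 + 14))/(-1400) = (2*14*(-6))*(-1/1400) = -168*(-1/1400) = 3/25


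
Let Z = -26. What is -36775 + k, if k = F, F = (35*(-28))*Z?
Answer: -11295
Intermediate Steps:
F = 25480 (F = (35*(-28))*(-26) = -980*(-26) = 25480)
k = 25480
-36775 + k = -36775 + 25480 = -11295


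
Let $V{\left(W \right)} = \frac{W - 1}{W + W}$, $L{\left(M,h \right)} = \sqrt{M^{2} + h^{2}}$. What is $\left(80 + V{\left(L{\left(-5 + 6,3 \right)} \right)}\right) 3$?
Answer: $\frac{483}{2} - \frac{3 \sqrt{10}}{20} \approx 241.03$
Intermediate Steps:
$V{\left(W \right)} = \frac{-1 + W}{2 W}$
$\left(80 + V{\left(L{\left(-5 + 6,3 \right)} \right)}\right) 3 = \left(80 + \frac{-1 + \sqrt{\left(-5 + 6\right)^{2} + 3^{2}}}{2 \sqrt{\left(-5 + 6\right)^{2} + 3^{2}}}\right) 3 = \left(80 + \frac{-1 + \sqrt{1^{2} + 9}}{2 \sqrt{1^{2} + 9}}\right) 3 = \left(80 + \frac{-1 + \sqrt{1 + 9}}{2 \sqrt{1 + 9}}\right) 3 = \left(80 + \frac{-1 + \sqrt{10}}{2 \sqrt{10}}\right) 3 = \left(80 + \frac{\frac{\sqrt{10}}{10} \left(-1 + \sqrt{10}\right)}{2}\right) 3 = \left(80 + \frac{\sqrt{10} \left(-1 + \sqrt{10}\right)}{20}\right) 3 = 240 + \frac{3 \sqrt{10} \left(-1 + \sqrt{10}\right)}{20}$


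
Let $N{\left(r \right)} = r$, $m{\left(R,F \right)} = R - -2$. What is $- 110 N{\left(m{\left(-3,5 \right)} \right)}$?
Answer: $110$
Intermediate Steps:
$m{\left(R,F \right)} = 2 + R$ ($m{\left(R,F \right)} = R + 2 = 2 + R$)
$- 110 N{\left(m{\left(-3,5 \right)} \right)} = - 110 \left(2 - 3\right) = \left(-110\right) \left(-1\right) = 110$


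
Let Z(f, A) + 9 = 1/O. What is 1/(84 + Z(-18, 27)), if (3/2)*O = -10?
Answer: 20/1497 ≈ 0.013360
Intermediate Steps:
O = -20/3 (O = (⅔)*(-10) = -20/3 ≈ -6.6667)
Z(f, A) = -183/20 (Z(f, A) = -9 + 1/(-20/3) = -9 - 3/20 = -183/20)
1/(84 + Z(-18, 27)) = 1/(84 - 183/20) = 1/(1497/20) = 20/1497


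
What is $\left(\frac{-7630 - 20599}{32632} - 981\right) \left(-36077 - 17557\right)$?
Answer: $\frac{859222606557}{16316} \approx 5.2661 \cdot 10^{7}$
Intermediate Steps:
$\left(\frac{-7630 - 20599}{32632} - 981\right) \left(-36077 - 17557\right) = \left(\left(-7630 - 20599\right) \frac{1}{32632} - 981\right) \left(-53634\right) = \left(\left(-28229\right) \frac{1}{32632} - 981\right) \left(-53634\right) = \left(- \frac{28229}{32632} - 981\right) \left(-53634\right) = \left(- \frac{32040221}{32632}\right) \left(-53634\right) = \frac{859222606557}{16316}$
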